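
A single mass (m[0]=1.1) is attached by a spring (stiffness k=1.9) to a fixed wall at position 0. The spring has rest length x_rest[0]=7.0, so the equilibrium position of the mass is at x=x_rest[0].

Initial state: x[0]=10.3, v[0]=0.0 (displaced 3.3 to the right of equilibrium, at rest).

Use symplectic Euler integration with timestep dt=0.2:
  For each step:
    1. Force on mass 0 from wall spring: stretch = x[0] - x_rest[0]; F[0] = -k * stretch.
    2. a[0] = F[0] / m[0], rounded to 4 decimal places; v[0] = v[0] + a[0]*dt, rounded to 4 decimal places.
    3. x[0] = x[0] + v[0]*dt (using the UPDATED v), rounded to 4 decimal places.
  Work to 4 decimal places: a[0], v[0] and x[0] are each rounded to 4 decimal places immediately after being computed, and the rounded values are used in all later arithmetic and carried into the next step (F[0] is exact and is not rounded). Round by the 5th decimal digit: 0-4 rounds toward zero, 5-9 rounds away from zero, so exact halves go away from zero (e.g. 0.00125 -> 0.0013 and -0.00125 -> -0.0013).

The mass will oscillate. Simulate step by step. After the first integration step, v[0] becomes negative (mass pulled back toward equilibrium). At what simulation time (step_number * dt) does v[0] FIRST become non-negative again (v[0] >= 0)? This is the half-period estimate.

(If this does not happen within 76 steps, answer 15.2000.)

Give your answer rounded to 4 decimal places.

Step 0: x=[10.3000] v=[0.0000]
Step 1: x=[10.0720] v=[-1.1400]
Step 2: x=[9.6318] v=[-2.2012]
Step 3: x=[9.0097] v=[-3.1104]
Step 4: x=[8.2488] v=[-3.8047]
Step 5: x=[7.4016] v=[-4.2361]
Step 6: x=[6.5266] v=[-4.3748]
Step 7: x=[5.6843] v=[-4.2113]
Step 8: x=[4.9329] v=[-3.7568]
Step 9: x=[4.3244] v=[-3.0427]
Step 10: x=[3.9007] v=[-2.1184]
Step 11: x=[3.6912] v=[-1.0477]
Step 12: x=[3.7103] v=[0.0953]
First v>=0 after going negative at step 12, time=2.4000

Answer: 2.4000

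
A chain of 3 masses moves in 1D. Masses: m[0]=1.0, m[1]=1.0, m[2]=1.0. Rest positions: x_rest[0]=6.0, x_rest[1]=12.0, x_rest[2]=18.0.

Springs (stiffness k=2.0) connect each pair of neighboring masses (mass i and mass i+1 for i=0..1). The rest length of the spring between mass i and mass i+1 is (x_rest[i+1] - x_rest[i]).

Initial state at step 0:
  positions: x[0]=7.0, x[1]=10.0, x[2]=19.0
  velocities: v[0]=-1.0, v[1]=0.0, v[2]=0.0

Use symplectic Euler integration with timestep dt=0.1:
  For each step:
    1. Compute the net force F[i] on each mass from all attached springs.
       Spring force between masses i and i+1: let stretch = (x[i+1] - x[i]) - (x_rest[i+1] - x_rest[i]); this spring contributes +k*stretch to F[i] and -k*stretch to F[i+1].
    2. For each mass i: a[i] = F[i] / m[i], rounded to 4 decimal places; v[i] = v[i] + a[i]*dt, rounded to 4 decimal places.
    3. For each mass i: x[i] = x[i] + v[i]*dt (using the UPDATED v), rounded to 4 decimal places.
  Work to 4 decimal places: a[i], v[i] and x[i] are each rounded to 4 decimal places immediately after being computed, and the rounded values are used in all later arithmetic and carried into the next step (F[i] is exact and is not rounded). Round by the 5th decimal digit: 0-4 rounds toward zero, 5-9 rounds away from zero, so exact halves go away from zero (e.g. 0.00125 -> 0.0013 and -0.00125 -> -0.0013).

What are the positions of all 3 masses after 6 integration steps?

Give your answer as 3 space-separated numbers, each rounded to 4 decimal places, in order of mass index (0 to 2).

Answer: 5.4401 11.9877 17.9723

Derivation:
Step 0: x=[7.0000 10.0000 19.0000] v=[-1.0000 0.0000 0.0000]
Step 1: x=[6.8400 10.1200 18.9400] v=[-1.6000 1.2000 -0.6000]
Step 2: x=[6.6256 10.3508 18.8236] v=[-2.1440 2.3080 -1.1640]
Step 3: x=[6.3657 10.6766 18.6577] v=[-2.5990 3.2575 -1.6586]
Step 4: x=[6.0720 11.0758 18.4522] v=[-2.9368 3.9915 -2.0548]
Step 5: x=[5.7584 11.5224 18.2192] v=[-3.1360 4.4660 -2.3301]
Step 6: x=[5.4401 11.9877 17.9723] v=[-3.1832 4.6526 -2.4695]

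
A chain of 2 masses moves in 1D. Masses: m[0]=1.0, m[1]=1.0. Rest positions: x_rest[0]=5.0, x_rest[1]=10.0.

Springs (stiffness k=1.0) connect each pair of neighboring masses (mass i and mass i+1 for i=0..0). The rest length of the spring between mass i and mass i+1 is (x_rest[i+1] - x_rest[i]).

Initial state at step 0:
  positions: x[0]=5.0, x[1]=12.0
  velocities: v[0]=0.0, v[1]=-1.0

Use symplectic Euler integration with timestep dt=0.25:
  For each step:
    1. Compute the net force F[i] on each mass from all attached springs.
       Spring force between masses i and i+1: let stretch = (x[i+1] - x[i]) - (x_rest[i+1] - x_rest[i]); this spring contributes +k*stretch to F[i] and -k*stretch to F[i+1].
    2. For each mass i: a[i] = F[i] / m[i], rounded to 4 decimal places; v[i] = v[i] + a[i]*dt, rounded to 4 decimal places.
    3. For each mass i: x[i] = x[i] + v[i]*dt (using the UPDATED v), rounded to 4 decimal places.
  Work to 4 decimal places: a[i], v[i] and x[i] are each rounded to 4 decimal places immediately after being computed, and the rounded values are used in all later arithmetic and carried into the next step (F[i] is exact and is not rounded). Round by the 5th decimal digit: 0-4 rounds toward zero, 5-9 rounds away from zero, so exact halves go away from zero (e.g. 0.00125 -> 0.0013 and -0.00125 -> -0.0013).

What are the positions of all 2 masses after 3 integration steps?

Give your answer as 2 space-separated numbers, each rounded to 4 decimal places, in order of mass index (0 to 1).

Answer: 5.6133 10.6368

Derivation:
Step 0: x=[5.0000 12.0000] v=[0.0000 -1.0000]
Step 1: x=[5.1250 11.6250] v=[0.5000 -1.5000]
Step 2: x=[5.3438 11.1563] v=[0.8750 -1.8750]
Step 3: x=[5.6133 10.6368] v=[1.0781 -2.0781]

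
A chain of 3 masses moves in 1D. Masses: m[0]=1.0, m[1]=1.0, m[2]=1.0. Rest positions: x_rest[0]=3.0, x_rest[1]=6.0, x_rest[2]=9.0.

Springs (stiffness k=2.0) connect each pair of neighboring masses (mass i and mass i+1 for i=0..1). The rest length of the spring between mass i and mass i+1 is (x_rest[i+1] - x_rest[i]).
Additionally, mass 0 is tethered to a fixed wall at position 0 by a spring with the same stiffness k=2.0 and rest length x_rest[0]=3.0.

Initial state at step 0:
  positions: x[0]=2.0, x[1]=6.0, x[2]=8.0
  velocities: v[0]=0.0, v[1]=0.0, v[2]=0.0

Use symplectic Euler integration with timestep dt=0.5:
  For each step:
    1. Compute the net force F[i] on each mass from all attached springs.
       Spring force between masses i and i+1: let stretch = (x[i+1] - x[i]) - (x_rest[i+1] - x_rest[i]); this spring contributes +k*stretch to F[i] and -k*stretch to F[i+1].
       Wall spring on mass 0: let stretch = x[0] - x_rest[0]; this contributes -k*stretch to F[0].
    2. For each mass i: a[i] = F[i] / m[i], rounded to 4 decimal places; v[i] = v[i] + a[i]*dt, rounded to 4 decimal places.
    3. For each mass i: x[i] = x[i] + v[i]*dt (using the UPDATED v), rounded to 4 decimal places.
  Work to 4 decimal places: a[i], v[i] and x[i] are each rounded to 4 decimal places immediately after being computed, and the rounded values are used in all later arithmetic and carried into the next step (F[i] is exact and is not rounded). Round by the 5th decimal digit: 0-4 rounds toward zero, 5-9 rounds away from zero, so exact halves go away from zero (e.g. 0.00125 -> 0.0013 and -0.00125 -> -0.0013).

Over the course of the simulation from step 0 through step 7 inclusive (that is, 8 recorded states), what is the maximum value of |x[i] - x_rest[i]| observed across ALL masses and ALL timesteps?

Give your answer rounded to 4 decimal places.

Step 0: x=[2.0000 6.0000 8.0000] v=[0.0000 0.0000 0.0000]
Step 1: x=[3.0000 5.0000 8.5000] v=[2.0000 -2.0000 1.0000]
Step 2: x=[3.5000 4.7500 8.7500] v=[1.0000 -0.5000 0.5000]
Step 3: x=[2.8750 5.8750 8.5000] v=[-1.2500 2.2500 -0.5000]
Step 4: x=[2.3125 6.8125 8.4375] v=[-1.1250 1.8750 -0.1250]
Step 5: x=[2.8438 6.3125 9.0625] v=[1.0625 -1.0000 1.2500]
Step 6: x=[3.6875 5.4532 9.8125] v=[1.6874 -1.7187 1.5000]
Step 7: x=[3.5703 5.8907 9.8829] v=[-0.2344 0.8749 0.1407]
Max displacement = 1.2500

Answer: 1.2500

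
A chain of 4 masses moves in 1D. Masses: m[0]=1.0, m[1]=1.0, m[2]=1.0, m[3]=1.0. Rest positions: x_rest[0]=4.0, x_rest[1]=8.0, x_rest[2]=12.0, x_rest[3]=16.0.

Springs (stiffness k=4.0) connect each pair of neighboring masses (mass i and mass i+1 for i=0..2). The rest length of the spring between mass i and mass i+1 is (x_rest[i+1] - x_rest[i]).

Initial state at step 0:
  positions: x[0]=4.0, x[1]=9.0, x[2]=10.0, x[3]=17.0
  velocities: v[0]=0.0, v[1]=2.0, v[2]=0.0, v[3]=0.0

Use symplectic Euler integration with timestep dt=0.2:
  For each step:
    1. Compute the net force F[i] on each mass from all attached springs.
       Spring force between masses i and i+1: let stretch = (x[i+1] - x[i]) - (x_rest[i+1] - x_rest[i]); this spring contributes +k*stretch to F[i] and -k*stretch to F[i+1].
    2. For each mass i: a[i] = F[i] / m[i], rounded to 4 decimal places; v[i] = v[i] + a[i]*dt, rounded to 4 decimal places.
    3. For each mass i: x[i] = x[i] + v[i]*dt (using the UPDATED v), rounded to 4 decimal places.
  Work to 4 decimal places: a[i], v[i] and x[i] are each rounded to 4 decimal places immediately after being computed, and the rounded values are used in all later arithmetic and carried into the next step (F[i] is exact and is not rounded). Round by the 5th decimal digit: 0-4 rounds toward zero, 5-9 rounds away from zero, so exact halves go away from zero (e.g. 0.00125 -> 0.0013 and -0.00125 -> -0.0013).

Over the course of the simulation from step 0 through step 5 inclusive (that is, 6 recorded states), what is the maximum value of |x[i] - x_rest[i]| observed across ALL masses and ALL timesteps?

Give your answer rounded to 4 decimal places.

Step 0: x=[4.0000 9.0000 10.0000 17.0000] v=[0.0000 2.0000 0.0000 0.0000]
Step 1: x=[4.1600 8.7600 10.9600 16.5200] v=[0.8000 -1.2000 4.8000 -2.4000]
Step 2: x=[4.4160 8.1360 12.4576 15.7904] v=[1.2800 -3.1200 7.4880 -3.6480]
Step 3: x=[4.6272 7.6083 13.7970 15.1676] v=[1.0560 -2.6387 6.6970 -3.1142]
Step 4: x=[4.6754 7.5938 14.3655 14.9655] v=[0.2409 -0.0726 2.8425 -1.0107]
Step 5: x=[4.5505 8.1958 13.9465 15.3074] v=[-0.6244 3.0100 -2.0949 1.7093]
Max displacement = 2.3655

Answer: 2.3655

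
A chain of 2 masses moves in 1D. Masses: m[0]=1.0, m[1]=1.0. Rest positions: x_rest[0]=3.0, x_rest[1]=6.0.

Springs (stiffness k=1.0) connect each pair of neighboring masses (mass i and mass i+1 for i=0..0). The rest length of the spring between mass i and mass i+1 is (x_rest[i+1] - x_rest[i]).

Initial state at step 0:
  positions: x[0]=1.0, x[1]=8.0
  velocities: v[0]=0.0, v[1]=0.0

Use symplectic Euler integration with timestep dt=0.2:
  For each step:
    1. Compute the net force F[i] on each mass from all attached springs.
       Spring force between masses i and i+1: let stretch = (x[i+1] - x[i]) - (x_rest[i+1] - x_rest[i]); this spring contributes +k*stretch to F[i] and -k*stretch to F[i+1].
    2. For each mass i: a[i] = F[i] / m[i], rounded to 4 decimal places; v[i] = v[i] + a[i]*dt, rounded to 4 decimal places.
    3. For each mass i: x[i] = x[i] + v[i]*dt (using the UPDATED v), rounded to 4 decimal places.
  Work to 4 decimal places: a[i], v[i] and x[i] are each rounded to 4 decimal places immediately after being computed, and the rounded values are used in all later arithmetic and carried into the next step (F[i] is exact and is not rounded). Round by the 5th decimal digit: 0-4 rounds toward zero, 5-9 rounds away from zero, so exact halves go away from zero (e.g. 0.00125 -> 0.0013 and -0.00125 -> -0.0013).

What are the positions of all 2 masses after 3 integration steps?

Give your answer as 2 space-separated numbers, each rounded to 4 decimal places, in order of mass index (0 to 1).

Step 0: x=[1.0000 8.0000] v=[0.0000 0.0000]
Step 1: x=[1.1600 7.8400] v=[0.8000 -0.8000]
Step 2: x=[1.4672 7.5328] v=[1.5360 -1.5360]
Step 3: x=[1.8970 7.1030] v=[2.1491 -2.1491]

Answer: 1.8970 7.1030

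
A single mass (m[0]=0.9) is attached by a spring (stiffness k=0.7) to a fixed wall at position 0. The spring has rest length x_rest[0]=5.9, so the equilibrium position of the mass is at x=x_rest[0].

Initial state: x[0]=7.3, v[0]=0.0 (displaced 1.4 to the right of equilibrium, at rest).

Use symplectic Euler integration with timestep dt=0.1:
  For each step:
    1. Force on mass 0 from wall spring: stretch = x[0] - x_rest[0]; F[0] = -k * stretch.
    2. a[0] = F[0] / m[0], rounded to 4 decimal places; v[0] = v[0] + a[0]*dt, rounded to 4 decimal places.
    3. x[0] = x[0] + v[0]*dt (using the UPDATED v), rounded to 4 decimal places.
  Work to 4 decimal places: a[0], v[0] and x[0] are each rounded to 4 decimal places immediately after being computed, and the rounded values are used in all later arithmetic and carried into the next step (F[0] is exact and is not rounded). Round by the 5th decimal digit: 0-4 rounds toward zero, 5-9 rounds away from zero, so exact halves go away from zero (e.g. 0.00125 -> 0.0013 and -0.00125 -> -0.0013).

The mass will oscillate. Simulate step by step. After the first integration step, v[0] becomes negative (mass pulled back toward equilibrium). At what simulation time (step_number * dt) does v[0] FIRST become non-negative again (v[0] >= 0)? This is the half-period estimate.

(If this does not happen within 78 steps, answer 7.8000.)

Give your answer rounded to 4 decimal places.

Step 0: x=[7.3000] v=[0.0000]
Step 1: x=[7.2891] v=[-0.1089]
Step 2: x=[7.2674] v=[-0.2169]
Step 3: x=[7.2351] v=[-0.3233]
Step 4: x=[7.1924] v=[-0.4271]
Step 5: x=[7.1396] v=[-0.5276]
Step 6: x=[7.0772] v=[-0.6240]
Step 7: x=[7.0056] v=[-0.7156]
Step 8: x=[6.9254] v=[-0.8016]
Step 9: x=[6.8373] v=[-0.8814]
Step 10: x=[6.7419] v=[-0.9543]
Step 11: x=[6.6399] v=[-1.0198]
Step 12: x=[6.5322] v=[-1.0774]
Step 13: x=[6.4195] v=[-1.1266]
Step 14: x=[6.3028] v=[-1.1670]
Step 15: x=[6.1830] v=[-1.1983]
Step 16: x=[6.0610] v=[-1.2203]
Step 17: x=[5.9377] v=[-1.2328]
Step 18: x=[5.8141] v=[-1.2357]
Step 19: x=[5.6912] v=[-1.2290]
Step 20: x=[5.5699] v=[-1.2128]
Step 21: x=[5.4512] v=[-1.1871]
Step 22: x=[5.3360] v=[-1.1522]
Step 23: x=[5.2252] v=[-1.1083]
Step 24: x=[5.1196] v=[-1.0558]
Step 25: x=[5.0201] v=[-0.9951]
Step 26: x=[4.9274] v=[-0.9267]
Step 27: x=[4.8423] v=[-0.8511]
Step 28: x=[4.7654] v=[-0.7688]
Step 29: x=[4.6973] v=[-0.6806]
Step 30: x=[4.6386] v=[-0.5871]
Step 31: x=[4.5897] v=[-0.4890]
Step 32: x=[4.5510] v=[-0.3871]
Step 33: x=[4.5228] v=[-0.2822]
Step 34: x=[4.5053] v=[-0.1751]
Step 35: x=[4.4986] v=[-0.0666]
Step 36: x=[4.5028] v=[0.0424]
First v>=0 after going negative at step 36, time=3.6000

Answer: 3.6000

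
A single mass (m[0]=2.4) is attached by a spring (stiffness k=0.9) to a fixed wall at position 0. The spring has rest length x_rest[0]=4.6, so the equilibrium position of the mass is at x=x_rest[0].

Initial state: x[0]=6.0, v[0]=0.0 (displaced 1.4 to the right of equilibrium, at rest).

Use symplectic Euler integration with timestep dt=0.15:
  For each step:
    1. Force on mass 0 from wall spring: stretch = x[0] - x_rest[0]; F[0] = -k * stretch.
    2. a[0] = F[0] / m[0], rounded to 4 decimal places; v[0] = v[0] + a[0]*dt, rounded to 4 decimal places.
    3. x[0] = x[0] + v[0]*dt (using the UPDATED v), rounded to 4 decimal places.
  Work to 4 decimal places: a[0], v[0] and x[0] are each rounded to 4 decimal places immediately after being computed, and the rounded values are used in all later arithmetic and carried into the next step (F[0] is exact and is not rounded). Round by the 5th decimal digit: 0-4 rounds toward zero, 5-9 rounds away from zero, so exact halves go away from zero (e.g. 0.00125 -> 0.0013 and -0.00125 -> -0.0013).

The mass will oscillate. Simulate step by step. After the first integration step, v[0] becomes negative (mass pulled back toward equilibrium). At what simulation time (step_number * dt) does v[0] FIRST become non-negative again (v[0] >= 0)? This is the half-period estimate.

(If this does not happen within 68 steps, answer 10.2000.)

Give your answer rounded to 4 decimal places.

Answer: 5.2500

Derivation:
Step 0: x=[6.0000] v=[0.0000]
Step 1: x=[5.9882] v=[-0.0788]
Step 2: x=[5.9647] v=[-0.1569]
Step 3: x=[5.9296] v=[-0.2337]
Step 4: x=[5.8833] v=[-0.3085]
Step 5: x=[5.8262] v=[-0.3807]
Step 6: x=[5.7587] v=[-0.4497]
Step 7: x=[5.6815] v=[-0.5149]
Step 8: x=[5.5951] v=[-0.5757]
Step 9: x=[5.5003] v=[-0.6317]
Step 10: x=[5.3980] v=[-0.6823]
Step 11: x=[5.2889] v=[-0.7272]
Step 12: x=[5.1740] v=[-0.7659]
Step 13: x=[5.0543] v=[-0.7982]
Step 14: x=[4.9307] v=[-0.8238]
Step 15: x=[4.8043] v=[-0.8424]
Step 16: x=[4.6762] v=[-0.8539]
Step 17: x=[4.5475] v=[-0.8582]
Step 18: x=[4.4192] v=[-0.8552]
Step 19: x=[4.2925] v=[-0.8450]
Step 20: x=[4.1683] v=[-0.8277]
Step 21: x=[4.0478] v=[-0.8034]
Step 22: x=[3.9320] v=[-0.7723]
Step 23: x=[3.8218] v=[-0.7347]
Step 24: x=[3.7182] v=[-0.6909]
Step 25: x=[3.6220] v=[-0.6413]
Step 26: x=[3.5341] v=[-0.5863]
Step 27: x=[3.4552] v=[-0.5263]
Step 28: x=[3.3859] v=[-0.4619]
Step 29: x=[3.3269] v=[-0.3936]
Step 30: x=[3.2786] v=[-0.3220]
Step 31: x=[3.2414] v=[-0.2477]
Step 32: x=[3.2157] v=[-0.1713]
Step 33: x=[3.2017] v=[-0.0934]
Step 34: x=[3.1995] v=[-0.0147]
Step 35: x=[3.2091] v=[0.0641]
First v>=0 after going negative at step 35, time=5.2500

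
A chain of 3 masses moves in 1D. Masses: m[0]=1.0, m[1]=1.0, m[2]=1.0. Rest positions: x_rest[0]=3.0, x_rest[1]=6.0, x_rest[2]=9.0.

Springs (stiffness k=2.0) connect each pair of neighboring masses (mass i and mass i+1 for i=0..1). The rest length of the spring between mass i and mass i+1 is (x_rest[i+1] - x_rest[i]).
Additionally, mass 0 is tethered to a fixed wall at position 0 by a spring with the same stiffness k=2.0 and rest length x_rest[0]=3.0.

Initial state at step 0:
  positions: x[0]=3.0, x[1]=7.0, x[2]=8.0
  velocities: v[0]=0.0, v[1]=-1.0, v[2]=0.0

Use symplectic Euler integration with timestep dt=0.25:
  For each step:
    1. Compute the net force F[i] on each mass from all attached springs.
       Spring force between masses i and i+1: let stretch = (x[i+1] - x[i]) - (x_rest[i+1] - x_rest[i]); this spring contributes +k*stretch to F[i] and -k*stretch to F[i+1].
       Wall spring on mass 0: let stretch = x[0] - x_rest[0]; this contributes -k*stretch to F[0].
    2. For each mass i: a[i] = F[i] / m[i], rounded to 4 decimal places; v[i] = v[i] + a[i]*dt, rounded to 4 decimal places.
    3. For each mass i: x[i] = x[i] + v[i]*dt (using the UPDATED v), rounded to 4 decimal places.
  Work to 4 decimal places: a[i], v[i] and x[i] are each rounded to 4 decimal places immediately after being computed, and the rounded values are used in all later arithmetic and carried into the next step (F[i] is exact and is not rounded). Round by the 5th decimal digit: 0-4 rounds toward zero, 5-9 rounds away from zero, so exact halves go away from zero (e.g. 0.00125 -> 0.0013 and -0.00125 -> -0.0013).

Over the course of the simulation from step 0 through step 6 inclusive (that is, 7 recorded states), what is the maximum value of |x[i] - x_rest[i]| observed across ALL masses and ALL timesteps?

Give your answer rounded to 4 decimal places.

Step 0: x=[3.0000 7.0000 8.0000] v=[0.0000 -1.0000 0.0000]
Step 1: x=[3.1250 6.3750 8.2500] v=[0.5000 -2.5000 1.0000]
Step 2: x=[3.2656 5.5781 8.6406] v=[0.5625 -3.1875 1.5625]
Step 3: x=[3.2871 4.8750 9.0234] v=[0.0860 -2.8125 1.5313]
Step 4: x=[3.0962 4.4919 9.2627] v=[-0.7636 -1.5323 0.9571]
Step 5: x=[2.6927 4.5307 9.2806] v=[-1.6139 0.1553 0.0717]
Step 6: x=[2.1824 4.9335 9.0798] v=[-2.0413 1.6113 -0.8033]
Max displacement = 1.5081

Answer: 1.5081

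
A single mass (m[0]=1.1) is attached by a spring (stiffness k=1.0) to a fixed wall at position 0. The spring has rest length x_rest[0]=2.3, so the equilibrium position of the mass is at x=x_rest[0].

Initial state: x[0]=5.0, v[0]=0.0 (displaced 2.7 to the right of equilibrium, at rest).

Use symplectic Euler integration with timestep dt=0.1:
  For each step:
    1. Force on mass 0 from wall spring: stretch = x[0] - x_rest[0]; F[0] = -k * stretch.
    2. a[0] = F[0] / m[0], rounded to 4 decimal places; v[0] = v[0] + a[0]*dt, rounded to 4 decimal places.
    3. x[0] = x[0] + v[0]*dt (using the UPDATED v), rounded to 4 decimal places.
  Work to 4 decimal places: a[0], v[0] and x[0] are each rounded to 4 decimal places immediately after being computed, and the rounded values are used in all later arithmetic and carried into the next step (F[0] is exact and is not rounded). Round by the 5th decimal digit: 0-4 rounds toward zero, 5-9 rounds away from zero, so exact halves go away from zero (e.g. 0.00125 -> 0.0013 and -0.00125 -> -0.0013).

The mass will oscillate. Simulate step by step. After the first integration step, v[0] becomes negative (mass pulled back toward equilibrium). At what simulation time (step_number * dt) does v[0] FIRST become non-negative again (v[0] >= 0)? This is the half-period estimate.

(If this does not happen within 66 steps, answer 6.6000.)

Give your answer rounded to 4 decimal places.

Step 0: x=[5.0000] v=[0.0000]
Step 1: x=[4.9755] v=[-0.2455]
Step 2: x=[4.9266] v=[-0.4887]
Step 3: x=[4.8539] v=[-0.7275]
Step 4: x=[4.7579] v=[-0.9597]
Step 5: x=[4.6396] v=[-1.1832]
Step 6: x=[4.5000] v=[-1.3959]
Step 7: x=[4.3404] v=[-1.5959]
Step 8: x=[4.1623] v=[-1.7814]
Step 9: x=[3.9672] v=[-1.9507]
Step 10: x=[3.7570] v=[-2.1023]
Step 11: x=[3.5335] v=[-2.2348]
Step 12: x=[3.2988] v=[-2.3469]
Step 13: x=[3.0550] v=[-2.4377]
Step 14: x=[2.8044] v=[-2.5063]
Step 15: x=[2.5492] v=[-2.5522]
Step 16: x=[2.2917] v=[-2.5749]
Step 17: x=[2.0343] v=[-2.5742]
Step 18: x=[1.7793] v=[-2.5501]
Step 19: x=[1.5290] v=[-2.5028]
Step 20: x=[1.2857] v=[-2.4327]
Step 21: x=[1.0517] v=[-2.3405]
Step 22: x=[0.8290] v=[-2.2270]
Step 23: x=[0.6197] v=[-2.0933]
Step 24: x=[0.4256] v=[-1.9406]
Step 25: x=[0.2486] v=[-1.7702]
Step 26: x=[0.0902] v=[-1.5837]
Step 27: x=[-0.0481] v=[-1.3828]
Step 28: x=[-0.1650] v=[-1.1693]
Step 29: x=[-0.2595] v=[-0.9452]
Step 30: x=[-0.3308] v=[-0.7125]
Step 31: x=[-0.3781] v=[-0.4733]
Step 32: x=[-0.4011] v=[-0.2298]
Step 33: x=[-0.3995] v=[0.0158]
First v>=0 after going negative at step 33, time=3.3000

Answer: 3.3000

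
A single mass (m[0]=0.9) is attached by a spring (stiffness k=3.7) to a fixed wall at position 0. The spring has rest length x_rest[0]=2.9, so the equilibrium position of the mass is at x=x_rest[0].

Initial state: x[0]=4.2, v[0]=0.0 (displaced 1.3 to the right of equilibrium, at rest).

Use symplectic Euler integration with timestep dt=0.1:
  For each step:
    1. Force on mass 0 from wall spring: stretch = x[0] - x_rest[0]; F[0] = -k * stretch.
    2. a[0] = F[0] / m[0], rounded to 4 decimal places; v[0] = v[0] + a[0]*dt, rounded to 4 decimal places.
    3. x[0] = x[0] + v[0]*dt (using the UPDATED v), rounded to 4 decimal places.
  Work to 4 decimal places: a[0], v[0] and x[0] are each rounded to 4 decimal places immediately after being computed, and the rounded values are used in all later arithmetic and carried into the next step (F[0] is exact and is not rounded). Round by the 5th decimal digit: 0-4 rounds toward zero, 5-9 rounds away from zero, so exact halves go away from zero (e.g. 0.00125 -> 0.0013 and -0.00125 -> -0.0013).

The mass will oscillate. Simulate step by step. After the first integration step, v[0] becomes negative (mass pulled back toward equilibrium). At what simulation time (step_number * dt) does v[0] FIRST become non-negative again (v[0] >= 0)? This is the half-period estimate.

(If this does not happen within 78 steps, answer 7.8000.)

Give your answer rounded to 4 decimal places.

Step 0: x=[4.2000] v=[0.0000]
Step 1: x=[4.1466] v=[-0.5344]
Step 2: x=[4.0419] v=[-1.0469]
Step 3: x=[3.8903] v=[-1.5164]
Step 4: x=[3.6980] v=[-1.9235]
Step 5: x=[3.4728] v=[-2.2516]
Step 6: x=[3.2241] v=[-2.4871]
Step 7: x=[2.9621] v=[-2.6203]
Step 8: x=[2.6975] v=[-2.6458]
Step 9: x=[2.4412] v=[-2.5626]
Step 10: x=[2.2038] v=[-2.3740]
Step 11: x=[1.9950] v=[-2.0878]
Step 12: x=[1.8234] v=[-1.7157]
Step 13: x=[1.6961] v=[-1.2731]
Step 14: x=[1.6183] v=[-0.7782]
Step 15: x=[1.5932] v=[-0.2513]
Step 16: x=[1.6218] v=[0.2859]
First v>=0 after going negative at step 16, time=1.6000

Answer: 1.6000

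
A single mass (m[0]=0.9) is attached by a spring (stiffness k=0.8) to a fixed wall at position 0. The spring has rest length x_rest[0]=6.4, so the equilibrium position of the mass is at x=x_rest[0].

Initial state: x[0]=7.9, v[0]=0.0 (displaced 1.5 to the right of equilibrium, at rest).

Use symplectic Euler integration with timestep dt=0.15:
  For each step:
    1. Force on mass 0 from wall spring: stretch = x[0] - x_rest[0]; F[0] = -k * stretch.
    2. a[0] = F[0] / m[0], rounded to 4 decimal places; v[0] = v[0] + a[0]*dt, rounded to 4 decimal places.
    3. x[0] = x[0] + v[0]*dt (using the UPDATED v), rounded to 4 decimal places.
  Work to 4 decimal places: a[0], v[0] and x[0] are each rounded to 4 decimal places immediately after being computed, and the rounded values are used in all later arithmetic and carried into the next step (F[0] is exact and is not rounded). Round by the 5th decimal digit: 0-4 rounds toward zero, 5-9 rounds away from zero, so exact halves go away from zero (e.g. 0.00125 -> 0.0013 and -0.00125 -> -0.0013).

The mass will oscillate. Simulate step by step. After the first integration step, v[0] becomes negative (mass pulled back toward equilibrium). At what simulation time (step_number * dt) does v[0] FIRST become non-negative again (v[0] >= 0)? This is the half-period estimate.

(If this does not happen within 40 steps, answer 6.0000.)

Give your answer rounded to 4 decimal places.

Answer: 3.4500

Derivation:
Step 0: x=[7.9000] v=[0.0000]
Step 1: x=[7.8700] v=[-0.2000]
Step 2: x=[7.8106] v=[-0.3960]
Step 3: x=[7.7230] v=[-0.5841]
Step 4: x=[7.6089] v=[-0.7605]
Step 5: x=[7.4706] v=[-0.9217]
Step 6: x=[7.3109] v=[-1.0644]
Step 7: x=[7.1330] v=[-1.1859]
Step 8: x=[6.9405] v=[-1.2836]
Step 9: x=[6.7371] v=[-1.3557]
Step 10: x=[6.5270] v=[-1.4006]
Step 11: x=[6.3144] v=[-1.4175]
Step 12: x=[6.1035] v=[-1.4061]
Step 13: x=[5.8985] v=[-1.3666]
Step 14: x=[5.7035] v=[-1.2997]
Step 15: x=[5.5225] v=[-1.2068]
Step 16: x=[5.3590] v=[-1.0898]
Step 17: x=[5.2164] v=[-0.9510]
Step 18: x=[5.0974] v=[-0.7932]
Step 19: x=[5.0045] v=[-0.6195]
Step 20: x=[4.9395] v=[-0.4334]
Step 21: x=[4.9037] v=[-0.2387]
Step 22: x=[4.8978] v=[-0.0392]
Step 23: x=[4.9220] v=[0.1611]
First v>=0 after going negative at step 23, time=3.4500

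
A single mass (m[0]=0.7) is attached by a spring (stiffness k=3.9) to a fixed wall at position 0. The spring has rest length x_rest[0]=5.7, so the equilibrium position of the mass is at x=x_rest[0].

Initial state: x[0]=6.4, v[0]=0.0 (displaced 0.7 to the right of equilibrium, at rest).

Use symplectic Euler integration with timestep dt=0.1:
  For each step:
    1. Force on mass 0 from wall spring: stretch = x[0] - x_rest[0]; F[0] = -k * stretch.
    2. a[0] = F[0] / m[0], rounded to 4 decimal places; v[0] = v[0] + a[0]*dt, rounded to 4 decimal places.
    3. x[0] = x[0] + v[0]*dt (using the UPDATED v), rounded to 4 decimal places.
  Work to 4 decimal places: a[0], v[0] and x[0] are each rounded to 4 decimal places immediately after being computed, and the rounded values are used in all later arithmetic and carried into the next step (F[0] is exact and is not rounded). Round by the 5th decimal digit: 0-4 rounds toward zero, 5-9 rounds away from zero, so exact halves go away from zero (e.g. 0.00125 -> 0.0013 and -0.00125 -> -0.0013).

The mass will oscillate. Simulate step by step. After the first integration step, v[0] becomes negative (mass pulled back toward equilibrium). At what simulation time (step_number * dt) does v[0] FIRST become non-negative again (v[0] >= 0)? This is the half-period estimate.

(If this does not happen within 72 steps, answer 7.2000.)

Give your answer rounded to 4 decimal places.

Answer: 1.4000

Derivation:
Step 0: x=[6.4000] v=[0.0000]
Step 1: x=[6.3610] v=[-0.3900]
Step 2: x=[6.2852] v=[-0.7583]
Step 3: x=[6.1768] v=[-1.0843]
Step 4: x=[6.0418] v=[-1.3500]
Step 5: x=[5.8878] v=[-1.5404]
Step 6: x=[5.7233] v=[-1.6450]
Step 7: x=[5.5575] v=[-1.6580]
Step 8: x=[5.3996] v=[-1.5786]
Step 9: x=[5.2585] v=[-1.4112]
Step 10: x=[5.1420] v=[-1.1652]
Step 11: x=[5.0566] v=[-0.8543]
Step 12: x=[5.0070] v=[-0.4958]
Step 13: x=[4.9960] v=[-0.1097]
Step 14: x=[5.0243] v=[0.2825]
First v>=0 after going negative at step 14, time=1.4000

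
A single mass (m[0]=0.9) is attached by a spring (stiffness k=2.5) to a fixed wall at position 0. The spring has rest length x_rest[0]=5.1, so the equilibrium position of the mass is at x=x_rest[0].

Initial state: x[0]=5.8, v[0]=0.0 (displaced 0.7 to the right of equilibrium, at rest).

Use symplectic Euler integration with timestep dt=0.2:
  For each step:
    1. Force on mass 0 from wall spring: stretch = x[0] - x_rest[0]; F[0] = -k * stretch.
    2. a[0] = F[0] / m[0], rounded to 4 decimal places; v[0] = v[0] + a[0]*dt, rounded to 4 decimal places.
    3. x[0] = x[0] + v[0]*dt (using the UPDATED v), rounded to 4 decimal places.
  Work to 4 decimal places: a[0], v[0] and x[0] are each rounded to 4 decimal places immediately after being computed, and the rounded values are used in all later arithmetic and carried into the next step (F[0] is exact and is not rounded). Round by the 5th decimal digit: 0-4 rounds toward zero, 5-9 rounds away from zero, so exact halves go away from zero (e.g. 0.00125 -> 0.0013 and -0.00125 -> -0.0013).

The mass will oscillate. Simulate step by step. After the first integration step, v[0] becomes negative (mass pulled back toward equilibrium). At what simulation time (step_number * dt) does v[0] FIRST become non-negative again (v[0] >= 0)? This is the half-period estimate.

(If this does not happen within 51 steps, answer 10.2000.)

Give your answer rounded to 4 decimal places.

Step 0: x=[5.8000] v=[0.0000]
Step 1: x=[5.7222] v=[-0.3889]
Step 2: x=[5.5753] v=[-0.7346]
Step 3: x=[5.3756] v=[-0.9987]
Step 4: x=[5.1452] v=[-1.1518]
Step 5: x=[4.9098] v=[-1.1769]
Step 6: x=[4.6956] v=[-1.0712]
Step 7: x=[4.5263] v=[-0.8465]
Step 8: x=[4.4207] v=[-0.5278]
Step 9: x=[4.3906] v=[-0.1504]
Step 10: x=[4.4393] v=[0.2437]
First v>=0 after going negative at step 10, time=2.0000

Answer: 2.0000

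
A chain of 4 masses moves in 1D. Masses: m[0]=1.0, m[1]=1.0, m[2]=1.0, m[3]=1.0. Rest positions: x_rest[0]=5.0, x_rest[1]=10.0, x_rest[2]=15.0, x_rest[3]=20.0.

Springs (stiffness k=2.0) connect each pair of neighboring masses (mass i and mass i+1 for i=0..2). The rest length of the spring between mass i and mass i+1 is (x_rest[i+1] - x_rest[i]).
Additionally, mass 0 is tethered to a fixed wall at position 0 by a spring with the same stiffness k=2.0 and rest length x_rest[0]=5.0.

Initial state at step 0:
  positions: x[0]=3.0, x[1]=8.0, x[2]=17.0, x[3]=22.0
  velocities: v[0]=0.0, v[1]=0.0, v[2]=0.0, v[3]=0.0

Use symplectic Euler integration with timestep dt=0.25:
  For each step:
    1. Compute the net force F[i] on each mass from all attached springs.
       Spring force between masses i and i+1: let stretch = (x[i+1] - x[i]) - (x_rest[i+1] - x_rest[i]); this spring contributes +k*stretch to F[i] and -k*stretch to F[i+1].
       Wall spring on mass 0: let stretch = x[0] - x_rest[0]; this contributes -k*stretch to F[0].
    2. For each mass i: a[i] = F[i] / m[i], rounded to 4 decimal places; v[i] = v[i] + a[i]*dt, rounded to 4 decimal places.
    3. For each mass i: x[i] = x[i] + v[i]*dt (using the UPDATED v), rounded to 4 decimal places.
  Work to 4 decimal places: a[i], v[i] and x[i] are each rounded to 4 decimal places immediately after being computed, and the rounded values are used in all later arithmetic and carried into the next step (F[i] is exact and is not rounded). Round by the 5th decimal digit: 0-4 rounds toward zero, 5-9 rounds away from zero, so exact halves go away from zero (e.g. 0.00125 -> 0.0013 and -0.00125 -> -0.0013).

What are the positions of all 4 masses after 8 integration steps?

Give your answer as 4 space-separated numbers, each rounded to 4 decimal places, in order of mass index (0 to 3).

Answer: 7.6431 11.5576 15.9125 18.1487

Derivation:
Step 0: x=[3.0000 8.0000 17.0000 22.0000] v=[0.0000 0.0000 0.0000 0.0000]
Step 1: x=[3.2500 8.5000 16.5000 22.0000] v=[1.0000 2.0000 -2.0000 0.0000]
Step 2: x=[3.7500 9.3438 15.6875 21.9375] v=[2.0000 3.3750 -3.2500 -0.2500]
Step 3: x=[4.4805 10.2813 14.8633 21.7188] v=[2.9219 3.7500 -3.2969 -0.8750]
Step 4: x=[5.3760 11.0665 14.3233 21.2681] v=[3.5821 3.1406 -2.1602 -1.8028]
Step 5: x=[6.3109 11.5475 14.2443 20.5743] v=[3.7394 1.9238 -0.3162 -2.7752]
Step 6: x=[7.1115 11.7110 14.6194 19.7143] v=[3.2023 0.6539 1.5004 -3.4402]
Step 7: x=[7.5981 11.6631 15.2678 18.8424] v=[1.9463 -0.1917 2.5937 -3.4877]
Step 8: x=[7.6431 11.5576 15.9125 18.1487] v=[0.1798 -0.4219 2.5787 -2.7750]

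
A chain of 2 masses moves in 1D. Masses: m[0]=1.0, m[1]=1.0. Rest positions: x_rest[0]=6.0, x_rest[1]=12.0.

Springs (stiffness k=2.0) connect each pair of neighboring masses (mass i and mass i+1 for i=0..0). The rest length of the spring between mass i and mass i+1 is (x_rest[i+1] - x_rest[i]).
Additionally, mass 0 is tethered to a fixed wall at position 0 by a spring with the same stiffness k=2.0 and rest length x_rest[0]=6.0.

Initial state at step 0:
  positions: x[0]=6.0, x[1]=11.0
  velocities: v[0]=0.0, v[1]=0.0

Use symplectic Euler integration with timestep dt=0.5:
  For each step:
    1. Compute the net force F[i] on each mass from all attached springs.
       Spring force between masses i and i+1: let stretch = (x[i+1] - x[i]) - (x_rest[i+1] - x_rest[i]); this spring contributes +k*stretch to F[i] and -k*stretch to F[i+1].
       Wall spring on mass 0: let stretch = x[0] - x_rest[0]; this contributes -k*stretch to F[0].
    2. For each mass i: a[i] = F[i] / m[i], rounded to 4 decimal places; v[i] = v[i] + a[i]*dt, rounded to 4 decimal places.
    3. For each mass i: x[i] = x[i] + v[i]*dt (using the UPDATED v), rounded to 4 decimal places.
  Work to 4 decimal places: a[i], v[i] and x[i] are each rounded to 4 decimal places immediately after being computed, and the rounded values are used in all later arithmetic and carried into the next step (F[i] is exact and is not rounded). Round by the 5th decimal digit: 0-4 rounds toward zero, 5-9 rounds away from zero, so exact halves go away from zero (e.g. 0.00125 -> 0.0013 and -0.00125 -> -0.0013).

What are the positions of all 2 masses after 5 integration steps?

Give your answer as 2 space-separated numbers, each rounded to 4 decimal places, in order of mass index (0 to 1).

Step 0: x=[6.0000 11.0000] v=[0.0000 0.0000]
Step 1: x=[5.5000 11.5000] v=[-1.0000 1.0000]
Step 2: x=[5.2500 12.0000] v=[-0.5000 1.0000]
Step 3: x=[5.7500 12.1250] v=[1.0000 0.2500]
Step 4: x=[6.5625 12.0625] v=[1.6250 -0.1250]
Step 5: x=[6.8438 12.2500] v=[0.5625 0.3750]

Answer: 6.8438 12.2500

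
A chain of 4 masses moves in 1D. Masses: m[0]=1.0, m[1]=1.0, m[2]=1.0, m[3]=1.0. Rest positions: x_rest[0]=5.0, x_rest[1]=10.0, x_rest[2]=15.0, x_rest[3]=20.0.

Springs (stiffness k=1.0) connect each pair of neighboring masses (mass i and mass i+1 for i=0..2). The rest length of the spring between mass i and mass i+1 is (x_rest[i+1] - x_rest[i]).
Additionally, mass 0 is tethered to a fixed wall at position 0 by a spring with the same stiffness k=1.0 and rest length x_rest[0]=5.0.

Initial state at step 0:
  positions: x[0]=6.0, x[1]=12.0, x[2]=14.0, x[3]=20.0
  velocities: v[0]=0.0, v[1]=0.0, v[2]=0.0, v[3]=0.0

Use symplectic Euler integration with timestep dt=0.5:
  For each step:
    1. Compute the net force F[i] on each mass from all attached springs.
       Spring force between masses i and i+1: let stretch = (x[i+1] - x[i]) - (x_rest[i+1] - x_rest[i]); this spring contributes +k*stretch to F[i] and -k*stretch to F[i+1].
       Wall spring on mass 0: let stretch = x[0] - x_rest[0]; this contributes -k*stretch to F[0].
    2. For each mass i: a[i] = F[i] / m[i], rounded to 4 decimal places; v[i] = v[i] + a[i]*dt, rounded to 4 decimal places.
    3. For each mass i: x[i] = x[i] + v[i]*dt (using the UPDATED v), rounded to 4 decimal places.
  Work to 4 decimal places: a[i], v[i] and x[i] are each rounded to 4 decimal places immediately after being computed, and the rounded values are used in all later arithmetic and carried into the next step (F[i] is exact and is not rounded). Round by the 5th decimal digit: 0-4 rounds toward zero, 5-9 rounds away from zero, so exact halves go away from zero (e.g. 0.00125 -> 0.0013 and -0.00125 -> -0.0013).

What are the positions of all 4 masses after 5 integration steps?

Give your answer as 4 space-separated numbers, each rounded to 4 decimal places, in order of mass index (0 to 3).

Step 0: x=[6.0000 12.0000 14.0000 20.0000] v=[0.0000 0.0000 0.0000 0.0000]
Step 1: x=[6.0000 11.0000 15.0000 19.7500] v=[0.0000 -2.0000 2.0000 -0.5000]
Step 2: x=[5.7500 9.7500 16.1875 19.5625] v=[-0.5000 -2.5000 2.3750 -0.3750]
Step 3: x=[5.0625 9.1094 16.6094 19.7813] v=[-1.3750 -1.2813 0.8438 0.4375]
Step 4: x=[4.1211 9.3321 15.9493 20.4571] v=[-1.8828 0.4453 -1.3203 1.3516]
Step 5: x=[3.4522 9.9063 14.7618 21.2560] v=[-1.3379 1.1484 -2.3750 1.5977]

Answer: 3.4522 9.9063 14.7618 21.2560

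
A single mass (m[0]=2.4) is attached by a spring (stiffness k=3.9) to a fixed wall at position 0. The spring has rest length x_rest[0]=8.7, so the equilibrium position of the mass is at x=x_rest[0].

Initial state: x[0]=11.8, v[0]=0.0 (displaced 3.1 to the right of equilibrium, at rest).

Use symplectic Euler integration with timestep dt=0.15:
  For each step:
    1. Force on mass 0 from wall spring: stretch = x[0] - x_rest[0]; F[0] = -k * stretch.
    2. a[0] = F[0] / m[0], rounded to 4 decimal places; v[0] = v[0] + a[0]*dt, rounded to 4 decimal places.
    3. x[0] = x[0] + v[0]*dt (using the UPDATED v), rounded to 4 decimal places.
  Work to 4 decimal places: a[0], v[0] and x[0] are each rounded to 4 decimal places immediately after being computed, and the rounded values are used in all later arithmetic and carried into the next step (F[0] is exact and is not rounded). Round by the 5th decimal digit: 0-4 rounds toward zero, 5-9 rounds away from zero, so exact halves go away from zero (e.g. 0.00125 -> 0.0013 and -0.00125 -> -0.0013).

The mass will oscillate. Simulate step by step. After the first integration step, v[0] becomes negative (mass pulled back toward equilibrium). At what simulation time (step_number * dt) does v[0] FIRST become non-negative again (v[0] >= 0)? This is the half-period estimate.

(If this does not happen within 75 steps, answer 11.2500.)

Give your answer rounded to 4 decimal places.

Answer: 2.5500

Derivation:
Step 0: x=[11.8000] v=[0.0000]
Step 1: x=[11.6867] v=[-0.7556]
Step 2: x=[11.4642] v=[-1.4836]
Step 3: x=[11.1406] v=[-2.1574]
Step 4: x=[10.7278] v=[-2.7523]
Step 5: x=[10.2408] v=[-3.2466]
Step 6: x=[9.6975] v=[-3.6222]
Step 7: x=[9.1177] v=[-3.8653]
Step 8: x=[8.5226] v=[-3.9671]
Step 9: x=[7.9340] v=[-3.9239]
Step 10: x=[7.3734] v=[-3.7372]
Step 11: x=[6.8613] v=[-3.4138]
Step 12: x=[6.4165] v=[-2.9656]
Step 13: x=[6.0552] v=[-2.4090]
Step 14: x=[5.7906] v=[-1.7643]
Step 15: x=[5.6323] v=[-1.0551]
Step 16: x=[5.5862] v=[-0.3074]
Step 17: x=[5.6539] v=[0.4516]
First v>=0 after going negative at step 17, time=2.5500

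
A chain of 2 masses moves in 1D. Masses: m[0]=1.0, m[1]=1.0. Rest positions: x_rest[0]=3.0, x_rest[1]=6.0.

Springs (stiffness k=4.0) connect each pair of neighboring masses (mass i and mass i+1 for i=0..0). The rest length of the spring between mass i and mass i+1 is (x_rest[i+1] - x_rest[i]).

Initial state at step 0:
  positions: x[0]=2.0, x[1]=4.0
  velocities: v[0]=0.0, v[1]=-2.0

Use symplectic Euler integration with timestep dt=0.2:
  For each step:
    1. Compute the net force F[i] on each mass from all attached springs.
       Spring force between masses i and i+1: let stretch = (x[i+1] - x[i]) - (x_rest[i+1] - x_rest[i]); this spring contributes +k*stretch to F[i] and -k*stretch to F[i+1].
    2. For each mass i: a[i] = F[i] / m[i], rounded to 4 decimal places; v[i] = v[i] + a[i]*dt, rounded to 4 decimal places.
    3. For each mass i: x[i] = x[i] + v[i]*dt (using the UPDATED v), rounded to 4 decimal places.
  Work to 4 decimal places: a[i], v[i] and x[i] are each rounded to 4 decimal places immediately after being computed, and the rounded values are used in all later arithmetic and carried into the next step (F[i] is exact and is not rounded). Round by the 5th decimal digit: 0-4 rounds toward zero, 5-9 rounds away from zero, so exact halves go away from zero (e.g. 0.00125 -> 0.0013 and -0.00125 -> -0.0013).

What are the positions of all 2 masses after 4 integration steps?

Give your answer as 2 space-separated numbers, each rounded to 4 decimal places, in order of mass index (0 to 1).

Answer: 0.5349 3.8651

Derivation:
Step 0: x=[2.0000 4.0000] v=[0.0000 -2.0000]
Step 1: x=[1.8400 3.7600] v=[-0.8000 -1.2000]
Step 2: x=[1.5072 3.6928] v=[-1.6640 -0.3360]
Step 3: x=[1.0441 3.7559] v=[-2.3155 0.3155]
Step 4: x=[0.5349 3.8651] v=[-2.5461 0.5461]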